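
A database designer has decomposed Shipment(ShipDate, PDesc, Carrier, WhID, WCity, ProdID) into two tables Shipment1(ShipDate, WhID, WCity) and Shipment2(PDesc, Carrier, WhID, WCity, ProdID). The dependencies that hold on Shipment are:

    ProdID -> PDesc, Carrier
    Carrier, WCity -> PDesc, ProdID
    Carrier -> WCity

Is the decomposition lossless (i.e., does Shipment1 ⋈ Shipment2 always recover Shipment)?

No

Common attributes: Shipment1 ∩ Shipment2 = {WhID, WCity}.
No dependency enlarges {WhID, WCity}, so (WhID, WCity)⁺ = {WhID, WCity}.
The closure contains neither all of Shipment1 = {ShipDate, WhID, WCity} nor all of Shipment2 = {PDesc, Carrier, WhID, WCity, ProdID}, so the common attributes are not a superkey of either fragment. The join is lossy.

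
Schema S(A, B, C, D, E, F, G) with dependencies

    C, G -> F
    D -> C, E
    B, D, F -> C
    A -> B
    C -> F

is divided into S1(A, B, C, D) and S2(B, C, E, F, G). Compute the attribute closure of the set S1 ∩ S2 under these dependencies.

S1 ∩ S2 = {B, C}.
C → F applies, adding F
Closure: {B, C, F}.

B, C, F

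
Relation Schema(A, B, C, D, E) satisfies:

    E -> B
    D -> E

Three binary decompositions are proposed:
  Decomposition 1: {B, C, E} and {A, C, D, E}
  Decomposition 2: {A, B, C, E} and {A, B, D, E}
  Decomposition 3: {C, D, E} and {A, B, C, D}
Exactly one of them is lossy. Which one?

Decomposition 1: common = {C, E}, closure = {B, C, E} → lossless.
Decomposition 2: common = {A, B, E}, closure = {A, B, E} → lossy.
Decomposition 3: common = {C, D}, closure = {B, C, D, E} → lossless.

Decomposition 2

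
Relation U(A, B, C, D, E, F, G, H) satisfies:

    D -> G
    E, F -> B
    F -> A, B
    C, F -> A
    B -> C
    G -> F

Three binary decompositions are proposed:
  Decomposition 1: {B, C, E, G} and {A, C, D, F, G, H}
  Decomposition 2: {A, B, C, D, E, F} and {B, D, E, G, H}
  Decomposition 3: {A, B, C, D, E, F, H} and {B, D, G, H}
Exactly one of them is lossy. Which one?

Decomposition 1

Decomposition 1: common = {C, G}, closure = {A, B, C, F, G} → lossy.
Decomposition 2: common = {B, D, E}, closure = {A, B, C, D, E, F, G} → lossless.
Decomposition 3: common = {B, D, H}, closure = {A, B, C, D, F, G, H} → lossless.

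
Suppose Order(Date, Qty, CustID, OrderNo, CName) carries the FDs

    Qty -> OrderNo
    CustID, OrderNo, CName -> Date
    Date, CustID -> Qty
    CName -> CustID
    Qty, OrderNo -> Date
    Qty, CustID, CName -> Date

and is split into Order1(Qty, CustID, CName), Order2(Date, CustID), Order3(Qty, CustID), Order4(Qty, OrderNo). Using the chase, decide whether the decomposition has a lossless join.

Chase test. Columns are Date, Qty, CustID, OrderNo, CName; row i has aⱼ where attribute j ∈ Orderi, else bᵢⱼ.
Initial tableau (one row per fragment):
  row 1: b11 a2 a3 b14 a5
  row 2: a1 b22 a3 b24 b25
  row 3: b31 a2 a3 b34 b35
  row 4: b41 a2 b43 a4 b45
Rows 1 and 3 agree on Qty; apply Qty→OrderNo and equate their OrderNo entries.
Rows 1 and 4 agree on Qty; apply Qty→OrderNo and equate their OrderNo entries.
Rows 1 and 3 agree on Qty, OrderNo; apply Qty, OrderNo→Date and equate their Date entries.
Rows 1 and 4 agree on Qty, OrderNo; apply Qty, OrderNo→Date and equate their Date entries.
No row becomes fully distinguished — the join is lossy.

No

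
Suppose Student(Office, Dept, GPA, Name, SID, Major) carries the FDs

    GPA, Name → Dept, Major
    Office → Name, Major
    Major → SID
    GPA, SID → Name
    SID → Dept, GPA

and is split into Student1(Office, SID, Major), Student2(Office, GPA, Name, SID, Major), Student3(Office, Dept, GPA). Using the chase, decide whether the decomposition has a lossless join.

Yes

Chase test. Columns are Office, Dept, GPA, Name, SID, Major; row i has aⱼ where attribute j ∈ Studenti, else bᵢⱼ.
Initial tableau (one row per fragment):
  row 1: a1 b12 b13 b14 a5 a6
  row 2: a1 b22 a3 a4 a5 a6
  row 3: a1 a2 a3 b34 b35 b36
Rows 1 and 2 agree on Office; apply Office→Name, Major and equate their Name, Major entries.
Rows 1 and 3 agree on Office; apply Office→Name, Major and equate their Name, Major entries.
Rows 1 and 3 agree on Major; apply Major→SID and equate their SID entries.
Rows 1 and 2 agree on SID; apply SID→Dept, GPA and equate their Dept, GPA entries.
Rows 1 and 3 agree on SID; apply SID→Dept, GPA and equate their Dept, GPA entries.
Row 1 is now all distinguished symbols — the join is lossless.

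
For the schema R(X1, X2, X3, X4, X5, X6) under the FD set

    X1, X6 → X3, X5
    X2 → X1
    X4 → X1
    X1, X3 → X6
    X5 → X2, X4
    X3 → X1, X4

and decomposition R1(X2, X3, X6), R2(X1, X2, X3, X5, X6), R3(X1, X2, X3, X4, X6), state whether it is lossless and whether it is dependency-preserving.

Lossless test (chase): Rows 2 and 3 agree on X1, X6; apply X1, X6→X3, X5 and equate their X3, X5 entries. Rows 1 and 2 agree on X2; apply X2→X1 and equate their X1 entries. Rows 2 and 3 agree on X5; apply X5→X2, X4 and equate their X2, X4 entries. Rows 1 and 2 agree on X3; apply X3→X1, X4 and equate their X1, X4 entries. Rows 1 and 2 agree on X1, X6; apply X1, X6→X3, X5 and equate their X3, X5 entries. Row 1 is now all distinguished symbols — the join is lossless.
Dependency preservation: the restricted closure of {X5} across the fragments never reaches {X2, X4}, so X5 → X2, X4 cannot be enforced without a join — not preserved.

lossless but not dependency-preserving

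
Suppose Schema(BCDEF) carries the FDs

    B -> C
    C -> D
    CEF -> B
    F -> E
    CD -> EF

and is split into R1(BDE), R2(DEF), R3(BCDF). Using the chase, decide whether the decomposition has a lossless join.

Yes

Chase test. Columns are BCDEF; row i has aⱼ where attribute j ∈ Ri, else bᵢⱼ.
Initial tableau (one row per fragment):
  row 1: a1 b12 a3 a4 b15
  row 2: b21 b22 a3 a4 a5
  row 3: a1 a2 a3 b34 a5
Rows 1 and 3 agree on B; apply B→C and equate their C entries.
Rows 2 and 3 agree on F; apply F→E and equate their E entries.
Rows 1 and 3 agree on CD; apply CD→EF and equate their EF entries.
Row 1 is now all distinguished symbols — the join is lossless.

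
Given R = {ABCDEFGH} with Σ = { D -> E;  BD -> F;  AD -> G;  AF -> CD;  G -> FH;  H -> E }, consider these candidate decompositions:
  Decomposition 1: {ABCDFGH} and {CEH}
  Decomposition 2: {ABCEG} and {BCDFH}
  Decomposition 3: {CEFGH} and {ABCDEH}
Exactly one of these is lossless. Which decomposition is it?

Decomposition 1: common = {CH}, closure = {CEH} → lossless.
Decomposition 2: common = {BC}, closure = {BC} → lossy.
Decomposition 3: common = {CEH}, closure = {CEH} → lossy.

Decomposition 1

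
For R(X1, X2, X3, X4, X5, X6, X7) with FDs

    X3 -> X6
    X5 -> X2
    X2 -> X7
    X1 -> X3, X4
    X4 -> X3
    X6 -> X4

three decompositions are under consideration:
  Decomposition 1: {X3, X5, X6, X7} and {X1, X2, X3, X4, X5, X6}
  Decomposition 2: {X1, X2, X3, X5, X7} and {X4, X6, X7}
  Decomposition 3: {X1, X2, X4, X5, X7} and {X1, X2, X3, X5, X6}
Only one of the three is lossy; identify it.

Decomposition 1: common = {X3, X5, X6}, closure = {X2, X3, X4, X5, X6, X7} → lossless.
Decomposition 2: common = {X7}, closure = {X7} → lossy.
Decomposition 3: common = {X1, X2, X5}, closure = {X1, X2, X3, X4, X5, X6, X7} → lossless.

Decomposition 2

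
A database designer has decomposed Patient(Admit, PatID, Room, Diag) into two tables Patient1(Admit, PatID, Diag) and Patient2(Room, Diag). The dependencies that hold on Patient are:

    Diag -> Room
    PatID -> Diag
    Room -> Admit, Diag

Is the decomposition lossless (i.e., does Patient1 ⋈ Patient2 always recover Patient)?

Yes

Common attributes: Patient1 ∩ Patient2 = {Diag}.
Closure of {Diag}: Diag → Room applies, adding Room; Room → Admit, Diag applies, adding Admit. So (Diag)⁺ = {Admit, Room, Diag}.
This closure contains every attribute of Patient2, so Patient1 ∩ Patient2 → Patient2. The join is lossless.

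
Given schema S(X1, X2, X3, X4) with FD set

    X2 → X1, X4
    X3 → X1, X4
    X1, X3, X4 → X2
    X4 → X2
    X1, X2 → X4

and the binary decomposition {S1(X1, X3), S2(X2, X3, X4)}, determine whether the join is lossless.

Yes

Common attributes: S1 ∩ S2 = {X3}.
Closure of {X3}: X3 → X1, X4 applies, adding X1, X4; X1, X3, X4 → X2 applies, adding X2. So (X3)⁺ = {X1, X2, X3, X4}.
This closure contains every attribute of S1, so S1 ∩ S2 → S1. The join is lossless.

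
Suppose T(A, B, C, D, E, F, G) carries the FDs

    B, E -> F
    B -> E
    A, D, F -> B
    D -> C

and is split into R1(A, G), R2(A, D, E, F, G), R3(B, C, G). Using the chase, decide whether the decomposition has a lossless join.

No

Chase test. Columns are A, B, C, D, E, F, G; row i has aⱼ where attribute j ∈ Ri, else bᵢⱼ.
Initial tableau (one row per fragment):
  row 1: a1 b12 b13 b14 b15 b16 a7
  row 2: a1 b22 b23 a4 a5 a6 a7
  row 3: b31 a2 a3 b34 b35 b36 a7
No row becomes fully distinguished — the join is lossy.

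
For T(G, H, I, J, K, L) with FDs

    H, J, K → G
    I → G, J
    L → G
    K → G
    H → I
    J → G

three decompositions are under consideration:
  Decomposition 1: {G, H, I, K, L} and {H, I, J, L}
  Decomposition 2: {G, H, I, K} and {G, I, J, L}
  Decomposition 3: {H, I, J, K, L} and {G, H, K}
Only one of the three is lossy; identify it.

Decomposition 2

Decomposition 1: common = {H, I, L}, closure = {G, H, I, J, L} → lossless.
Decomposition 2: common = {G, I}, closure = {G, I, J} → lossy.
Decomposition 3: common = {H, K}, closure = {G, H, I, J, K} → lossless.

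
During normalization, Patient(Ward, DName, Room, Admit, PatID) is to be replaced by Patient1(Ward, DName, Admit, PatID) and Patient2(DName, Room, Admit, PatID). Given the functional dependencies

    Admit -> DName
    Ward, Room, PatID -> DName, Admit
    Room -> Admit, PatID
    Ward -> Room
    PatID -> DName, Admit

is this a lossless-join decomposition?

No

Common attributes: Patient1 ∩ Patient2 = {DName, Admit, PatID}.
No dependency enlarges {DName, Admit, PatID}, so (DName, Admit, PatID)⁺ = {DName, Admit, PatID}.
The closure contains neither all of Patient1 = {Ward, DName, Admit, PatID} nor all of Patient2 = {DName, Room, Admit, PatID}, so the common attributes are not a superkey of either fragment. The join is lossy.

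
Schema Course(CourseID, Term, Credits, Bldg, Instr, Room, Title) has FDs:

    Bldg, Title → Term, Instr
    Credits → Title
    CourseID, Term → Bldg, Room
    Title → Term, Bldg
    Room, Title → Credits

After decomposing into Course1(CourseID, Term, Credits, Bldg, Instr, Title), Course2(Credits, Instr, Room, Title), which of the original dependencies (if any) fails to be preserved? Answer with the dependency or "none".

CourseID, Term → Bldg, Room

Check CourseID, Term → Bldg, Room: no single fragment contains all of {CourseID, Term, Bldg, Room}, and the restricted closure of {CourseID, Term} across the fragments never reaches {Bldg, Room}.
Bldg, Title → Term, Instr is preserved.
Credits → Title is preserved.
Title → Term, Bldg is preserved.
Room, Title → Credits is preserved.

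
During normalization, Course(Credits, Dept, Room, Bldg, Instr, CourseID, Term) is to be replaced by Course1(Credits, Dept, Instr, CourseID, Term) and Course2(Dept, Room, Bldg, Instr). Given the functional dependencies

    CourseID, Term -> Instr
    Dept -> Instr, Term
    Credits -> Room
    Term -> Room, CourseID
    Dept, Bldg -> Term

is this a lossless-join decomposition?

No

Common attributes: Course1 ∩ Course2 = {Dept, Instr}.
Closure of {Dept, Instr}: Dept → Instr, Term applies, adding Term; Term → Room, CourseID applies, adding Room, CourseID. So (Dept, Instr)⁺ = {Dept, Room, Instr, CourseID, Term}.
The closure contains neither all of Course1 = {Credits, Dept, Instr, CourseID, Term} nor all of Course2 = {Dept, Room, Bldg, Instr}, so the common attributes are not a superkey of either fragment. The join is lossy.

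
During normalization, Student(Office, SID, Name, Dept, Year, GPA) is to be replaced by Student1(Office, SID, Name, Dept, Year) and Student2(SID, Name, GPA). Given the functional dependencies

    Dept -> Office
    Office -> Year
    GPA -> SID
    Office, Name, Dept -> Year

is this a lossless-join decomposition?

Common attributes: Student1 ∩ Student2 = {SID, Name}.
No dependency enlarges {SID, Name}, so (SID, Name)⁺ = {SID, Name}.
The closure contains neither all of Student1 = {Office, SID, Name, Dept, Year} nor all of Student2 = {SID, Name, GPA}, so the common attributes are not a superkey of either fragment. The join is lossy.

No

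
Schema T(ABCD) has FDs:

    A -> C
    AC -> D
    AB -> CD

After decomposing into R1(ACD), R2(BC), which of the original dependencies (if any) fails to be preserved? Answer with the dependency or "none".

A → C lies within R1.
AC → D lies within R1.
AB → CD: restricted closure across fragments reaches CD.
Every dependency is enforceable on the fragments, so the decomposition is dependency-preserving.

none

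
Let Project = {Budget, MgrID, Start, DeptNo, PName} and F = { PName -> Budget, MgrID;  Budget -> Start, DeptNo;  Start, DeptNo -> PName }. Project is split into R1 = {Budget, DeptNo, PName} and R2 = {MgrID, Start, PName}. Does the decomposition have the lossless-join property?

Yes

Common attributes: R1 ∩ R2 = {PName}.
Closure of {PName}: PName → Budget, MgrID applies, adding Budget, MgrID; Budget → Start, DeptNo applies, adding Start, DeptNo. So (PName)⁺ = {Budget, MgrID, Start, DeptNo, PName}.
This closure contains every attribute of R1, so R1 ∩ R2 → R1. The join is lossless.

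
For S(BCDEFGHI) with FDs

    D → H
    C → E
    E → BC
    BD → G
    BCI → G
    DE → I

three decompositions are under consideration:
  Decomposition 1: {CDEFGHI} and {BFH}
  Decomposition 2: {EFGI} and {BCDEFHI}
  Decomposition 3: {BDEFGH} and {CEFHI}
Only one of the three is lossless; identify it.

Decomposition 1: common = {FH}, closure = {FH} → lossy.
Decomposition 2: common = {EFI}, closure = {BCEFGI} → lossless.
Decomposition 3: common = {EFH}, closure = {BCEFH} → lossy.

Decomposition 2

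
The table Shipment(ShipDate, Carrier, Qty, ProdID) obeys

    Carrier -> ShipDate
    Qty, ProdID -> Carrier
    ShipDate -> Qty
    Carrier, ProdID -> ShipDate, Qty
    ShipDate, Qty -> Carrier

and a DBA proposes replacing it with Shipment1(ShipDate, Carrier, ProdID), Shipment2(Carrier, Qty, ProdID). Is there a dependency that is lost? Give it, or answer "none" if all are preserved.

none

Carrier → ShipDate lies within Shipment1.
Qty, ProdID → Carrier lies within Shipment2.
ShipDate → Qty: restricted closure across fragments reaches Qty.
Carrier, ProdID → ShipDate, Qty: restricted closure across fragments reaches ShipDate, Qty.
ShipDate, Qty → Carrier: restricted closure across fragments reaches Carrier.
Every dependency is enforceable on the fragments, so the decomposition is dependency-preserving.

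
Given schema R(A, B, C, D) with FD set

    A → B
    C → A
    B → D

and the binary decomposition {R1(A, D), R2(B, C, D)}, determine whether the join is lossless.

Common attributes: R1 ∩ R2 = {D}.
No dependency enlarges {D}, so (D)⁺ = {D}.
The closure contains neither all of R1 = {A, D} nor all of R2 = {B, C, D}, so the common attributes are not a superkey of either fragment. The join is lossy.

No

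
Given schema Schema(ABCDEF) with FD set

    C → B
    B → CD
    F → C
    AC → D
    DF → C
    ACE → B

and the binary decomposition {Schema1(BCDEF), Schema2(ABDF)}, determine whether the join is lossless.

Common attributes: Schema1 ∩ Schema2 = {BDF}.
Closure of {BDF}: B → CD applies, adding C. So (BDF)⁺ = {BCDF}.
The closure contains neither all of Schema1 = {BCDEF} nor all of Schema2 = {ABDF}, so the common attributes are not a superkey of either fragment. The join is lossy.

No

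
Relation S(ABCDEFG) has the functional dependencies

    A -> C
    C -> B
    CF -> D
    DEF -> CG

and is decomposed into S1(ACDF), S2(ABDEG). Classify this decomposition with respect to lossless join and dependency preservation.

lossy and not dependency-preserving

Lossless test: (AD)⁺ = {ABCD}, which is a superkey of neither fragment — lossy.
Dependency preservation: the restricted closure of {C} across the fragments never reaches {B}, so C → B cannot be enforced without a join — not preserved.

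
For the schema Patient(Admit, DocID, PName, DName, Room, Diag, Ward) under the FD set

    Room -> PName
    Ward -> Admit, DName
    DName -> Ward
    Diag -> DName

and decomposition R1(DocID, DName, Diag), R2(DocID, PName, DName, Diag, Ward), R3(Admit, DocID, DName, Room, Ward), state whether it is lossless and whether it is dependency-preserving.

Lossless test (chase): Rows 2 and 3 agree on Ward; apply Ward→Admit, DName and equate their Admit, DName entries. Rows 1 and 2 agree on DName; apply DName→Ward and equate their Ward entries. Rows 1 and 2 agree on Ward; apply Ward→Admit, DName and equate their Admit, DName entries. No row becomes fully distinguished — the join is lossy.
Dependency preservation: the restricted closure of {Room} across the fragments never reaches {PName}, so Room → PName cannot be enforced without a join — not preserved.

lossy and not dependency-preserving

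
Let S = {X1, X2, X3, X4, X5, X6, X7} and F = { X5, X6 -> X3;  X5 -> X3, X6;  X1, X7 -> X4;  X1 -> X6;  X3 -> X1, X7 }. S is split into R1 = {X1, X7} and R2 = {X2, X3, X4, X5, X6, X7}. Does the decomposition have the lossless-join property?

No

Common attributes: R1 ∩ R2 = {X7}.
No dependency enlarges {X7}, so (X7)⁺ = {X7}.
The closure contains neither all of R1 = {X1, X7} nor all of R2 = {X2, X3, X4, X5, X6, X7}, so the common attributes are not a superkey of either fragment. The join is lossy.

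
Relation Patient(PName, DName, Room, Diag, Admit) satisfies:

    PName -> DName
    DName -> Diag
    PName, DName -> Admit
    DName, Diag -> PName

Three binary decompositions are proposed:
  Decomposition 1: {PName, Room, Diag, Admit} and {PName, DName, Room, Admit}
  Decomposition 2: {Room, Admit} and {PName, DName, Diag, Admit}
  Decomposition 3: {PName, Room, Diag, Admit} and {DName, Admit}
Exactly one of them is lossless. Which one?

Decomposition 1: common = {PName, Room, Admit}, closure = {PName, DName, Room, Diag, Admit} → lossless.
Decomposition 2: common = {Admit}, closure = {Admit} → lossy.
Decomposition 3: common = {Admit}, closure = {Admit} → lossy.

Decomposition 1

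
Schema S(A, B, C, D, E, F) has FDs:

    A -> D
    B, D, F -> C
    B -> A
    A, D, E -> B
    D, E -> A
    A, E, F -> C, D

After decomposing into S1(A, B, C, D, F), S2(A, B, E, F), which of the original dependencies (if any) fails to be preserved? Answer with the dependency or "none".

Check D, E → A: no single fragment contains all of {A, D, E}, and the restricted closure of {D, E} across the fragments never reaches {A}.
A → D is preserved.
B, D, F → C is preserved.
B → A is preserved.
A, D, E → B is preserved.
A, E, F → C, D is preserved.

D, E -> A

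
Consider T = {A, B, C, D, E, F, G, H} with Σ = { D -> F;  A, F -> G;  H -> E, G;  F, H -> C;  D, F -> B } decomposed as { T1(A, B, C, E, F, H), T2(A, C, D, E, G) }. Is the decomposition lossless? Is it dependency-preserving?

lossy and not dependency-preserving

Lossless test: (A, C, E)⁺ = {A, C, E}, which is a superkey of neither fragment — lossy.
Dependency preservation: the restricted closure of {D} across the fragments never reaches {F}, so D → F cannot be enforced without a join — not preserved.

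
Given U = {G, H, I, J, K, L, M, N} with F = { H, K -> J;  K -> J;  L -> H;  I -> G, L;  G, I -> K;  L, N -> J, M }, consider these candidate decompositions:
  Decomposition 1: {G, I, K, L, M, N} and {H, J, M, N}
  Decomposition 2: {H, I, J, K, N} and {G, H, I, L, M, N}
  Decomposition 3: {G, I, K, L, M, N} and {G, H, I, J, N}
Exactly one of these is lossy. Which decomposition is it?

Decomposition 1

Decomposition 1: common = {M, N}, closure = {M, N} → lossy.
Decomposition 2: common = {H, I, N}, closure = {G, H, I, J, K, L, M, N} → lossless.
Decomposition 3: common = {G, I, N}, closure = {G, H, I, J, K, L, M, N} → lossless.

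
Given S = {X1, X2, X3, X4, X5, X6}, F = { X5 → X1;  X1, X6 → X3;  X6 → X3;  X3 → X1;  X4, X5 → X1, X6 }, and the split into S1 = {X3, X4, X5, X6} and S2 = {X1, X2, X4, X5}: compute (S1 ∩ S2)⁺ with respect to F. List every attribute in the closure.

S1 ∩ S2 = {X4, X5}.
X5 → X1 applies, adding X1
X4, X5 → X1, X6 applies, adding X6
X1, X6 → X3 applies, adding X3
Closure: {X1, X3, X4, X5, X6}.

X1, X3, X4, X5, X6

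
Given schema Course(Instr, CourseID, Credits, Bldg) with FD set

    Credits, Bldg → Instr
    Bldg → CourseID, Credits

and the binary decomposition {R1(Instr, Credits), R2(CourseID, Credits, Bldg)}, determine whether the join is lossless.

Common attributes: R1 ∩ R2 = {Credits}.
No dependency enlarges {Credits}, so (Credits)⁺ = {Credits}.
The closure contains neither all of R1 = {Instr, Credits} nor all of R2 = {CourseID, Credits, Bldg}, so the common attributes are not a superkey of either fragment. The join is lossy.

No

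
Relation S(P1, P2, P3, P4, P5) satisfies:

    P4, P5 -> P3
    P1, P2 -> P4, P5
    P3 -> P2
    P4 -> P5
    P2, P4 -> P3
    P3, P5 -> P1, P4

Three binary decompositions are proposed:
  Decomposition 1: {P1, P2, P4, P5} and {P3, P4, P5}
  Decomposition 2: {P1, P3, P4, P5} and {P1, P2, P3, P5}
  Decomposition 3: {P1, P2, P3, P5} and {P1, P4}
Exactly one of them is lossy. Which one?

Decomposition 3

Decomposition 1: common = {P4, P5}, closure = {P1, P2, P3, P4, P5} → lossless.
Decomposition 2: common = {P1, P3, P5}, closure = {P1, P2, P3, P4, P5} → lossless.
Decomposition 3: common = {P1}, closure = {P1} → lossy.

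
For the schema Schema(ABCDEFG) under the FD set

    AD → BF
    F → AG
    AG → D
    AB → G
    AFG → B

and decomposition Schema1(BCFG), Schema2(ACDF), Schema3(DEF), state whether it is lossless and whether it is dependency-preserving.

Lossless test (chase): Rows 1 and 2 agree on F; apply F→AG and equate their AG entries. Rows 1 and 3 agree on F; apply F→AG and equate their AG entries. Rows 1 and 2 agree on AG; apply AG→D and equate their D entries. Rows 1 and 2 agree on AFG; apply AFG→B and equate their B entries. Rows 1 and 3 agree on AFG; apply AFG→B and equate their B entries. No row becomes fully distinguished — the join is lossy.
Dependency preservation: the restricted closure of {AG} across the fragments never reaches {D}, so AG → D cannot be enforced without a join — not preserved.

lossy and not dependency-preserving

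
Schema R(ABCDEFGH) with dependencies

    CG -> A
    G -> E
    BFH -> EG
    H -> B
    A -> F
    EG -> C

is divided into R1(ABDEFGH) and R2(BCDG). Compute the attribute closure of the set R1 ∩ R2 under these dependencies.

ABCDEFG

R1 ∩ R2 = {BDG}.
G → E applies, adding E
EG → C applies, adding C
CG → A applies, adding A
A → F applies, adding F
Closure: {ABCDEFG}.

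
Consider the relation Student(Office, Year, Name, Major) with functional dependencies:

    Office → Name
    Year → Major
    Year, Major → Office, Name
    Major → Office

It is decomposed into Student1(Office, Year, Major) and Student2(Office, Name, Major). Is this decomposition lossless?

Yes

Common attributes: Student1 ∩ Student2 = {Office, Major}.
Closure of {Office, Major}: Office → Name applies, adding Name. So (Office, Major)⁺ = {Office, Name, Major}.
This closure contains every attribute of Student2, so Student1 ∩ Student2 → Student2. The join is lossless.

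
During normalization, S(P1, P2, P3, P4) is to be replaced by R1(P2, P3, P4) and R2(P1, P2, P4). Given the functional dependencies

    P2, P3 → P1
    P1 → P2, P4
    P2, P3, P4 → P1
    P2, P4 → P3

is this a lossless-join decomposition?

Common attributes: R1 ∩ R2 = {P2, P4}.
Closure of {P2, P4}: P2, P4 → P3 applies, adding P3; P2, P3 → P1 applies, adding P1. So (P2, P4)⁺ = {P1, P2, P3, P4}.
This closure contains every attribute of R1, so R1 ∩ R2 → R1. The join is lossless.

Yes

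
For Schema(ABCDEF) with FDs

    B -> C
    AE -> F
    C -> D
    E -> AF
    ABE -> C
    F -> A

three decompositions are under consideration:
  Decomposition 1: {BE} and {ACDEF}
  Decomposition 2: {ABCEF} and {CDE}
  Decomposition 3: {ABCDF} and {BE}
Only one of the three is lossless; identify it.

Decomposition 2

Decomposition 1: common = {E}, closure = {AEF} → lossy.
Decomposition 2: common = {CE}, closure = {ACDEF} → lossless.
Decomposition 3: common = {B}, closure = {BCD} → lossy.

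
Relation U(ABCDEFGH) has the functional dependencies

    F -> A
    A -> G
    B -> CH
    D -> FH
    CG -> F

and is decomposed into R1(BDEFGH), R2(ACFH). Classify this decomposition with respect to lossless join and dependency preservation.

Lossless test: (FH)⁺ = {AFGH}, which is a superkey of neither fragment — lossy.
Dependency preservation: the restricted closure of {A} across the fragments never reaches {G}, so A → G cannot be enforced without a join — not preserved.

lossy and not dependency-preserving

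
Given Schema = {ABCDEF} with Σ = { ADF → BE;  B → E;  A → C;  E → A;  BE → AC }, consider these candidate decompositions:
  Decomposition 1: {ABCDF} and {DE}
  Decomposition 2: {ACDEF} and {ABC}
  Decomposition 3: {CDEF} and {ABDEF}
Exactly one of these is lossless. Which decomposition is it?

Decomposition 3

Decomposition 1: common = {D}, closure = {D} → lossy.
Decomposition 2: common = {AC}, closure = {AC} → lossy.
Decomposition 3: common = {DEF}, closure = {ABCDEF} → lossless.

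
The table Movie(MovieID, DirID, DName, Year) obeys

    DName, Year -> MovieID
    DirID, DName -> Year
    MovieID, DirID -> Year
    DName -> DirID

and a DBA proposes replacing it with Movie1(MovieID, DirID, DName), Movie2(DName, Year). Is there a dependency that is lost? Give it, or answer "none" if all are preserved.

Check MovieID, DirID → Year: no single fragment contains all of {MovieID, DirID, Year}, and the restricted closure of {MovieID, DirID} across the fragments never reaches {Year}.
DName, Year → MovieID is preserved.
DirID, DName → Year is preserved.
DName → DirID is preserved.

MovieID, DirID -> Year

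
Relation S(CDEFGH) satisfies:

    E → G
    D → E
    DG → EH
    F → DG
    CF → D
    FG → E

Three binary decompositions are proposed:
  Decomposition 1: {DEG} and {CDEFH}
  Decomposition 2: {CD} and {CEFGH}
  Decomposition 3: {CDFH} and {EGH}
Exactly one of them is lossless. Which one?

Decomposition 1

Decomposition 1: common = {DE}, closure = {DEGH} → lossless.
Decomposition 2: common = {C}, closure = {C} → lossy.
Decomposition 3: common = {H}, closure = {H} → lossy.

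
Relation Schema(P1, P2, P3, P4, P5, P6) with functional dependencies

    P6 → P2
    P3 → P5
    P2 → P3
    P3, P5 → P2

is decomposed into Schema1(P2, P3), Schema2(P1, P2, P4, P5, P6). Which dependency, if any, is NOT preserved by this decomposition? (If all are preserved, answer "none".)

P6 → P2 lies within Schema2.
P3 → P5: restricted closure across fragments reaches P5.
P2 → P3 lies within Schema1.
P3, P5 → P2: restricted closure across fragments reaches P2.
Every dependency is enforceable on the fragments, so the decomposition is dependency-preserving.

none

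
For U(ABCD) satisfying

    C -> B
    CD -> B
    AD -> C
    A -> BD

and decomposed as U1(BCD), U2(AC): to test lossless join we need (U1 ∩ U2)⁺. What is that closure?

U1 ∩ U2 = {C}.
C → B applies, adding B
Closure: {BC}.

BC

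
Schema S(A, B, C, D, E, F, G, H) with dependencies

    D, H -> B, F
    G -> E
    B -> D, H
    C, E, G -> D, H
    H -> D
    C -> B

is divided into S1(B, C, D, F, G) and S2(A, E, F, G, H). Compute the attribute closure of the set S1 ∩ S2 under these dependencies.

S1 ∩ S2 = {F, G}.
G → E applies, adding E
Closure: {E, F, G}.

E, F, G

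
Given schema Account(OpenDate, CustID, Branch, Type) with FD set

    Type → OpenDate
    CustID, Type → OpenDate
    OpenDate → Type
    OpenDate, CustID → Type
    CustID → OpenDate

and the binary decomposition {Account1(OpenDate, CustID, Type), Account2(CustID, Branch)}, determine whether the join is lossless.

Common attributes: Account1 ∩ Account2 = {CustID}.
Closure of {CustID}: CustID → OpenDate applies, adding OpenDate; OpenDate → Type applies, adding Type. So (CustID)⁺ = {OpenDate, CustID, Type}.
This closure contains every attribute of Account1, so Account1 ∩ Account2 → Account1. The join is lossless.

Yes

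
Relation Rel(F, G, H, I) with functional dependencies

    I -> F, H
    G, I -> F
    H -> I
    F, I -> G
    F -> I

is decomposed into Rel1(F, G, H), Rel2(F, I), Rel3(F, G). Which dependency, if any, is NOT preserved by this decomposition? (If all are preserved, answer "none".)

I → F, H: restricted closure across fragments reaches F, H.
G, I → F: restricted closure across fragments reaches F.
H → I: restricted closure across fragments reaches I.
F, I → G: restricted closure across fragments reaches G.
F → I lies within Rel2.
Every dependency is enforceable on the fragments, so the decomposition is dependency-preserving.

none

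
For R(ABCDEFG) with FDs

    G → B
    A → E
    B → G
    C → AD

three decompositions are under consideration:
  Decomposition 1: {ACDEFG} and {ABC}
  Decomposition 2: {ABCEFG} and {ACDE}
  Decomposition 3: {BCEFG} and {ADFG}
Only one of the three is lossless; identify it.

Decomposition 1: common = {AC}, closure = {ACDE} → lossy.
Decomposition 2: common = {ACE}, closure = {ACDE} → lossless.
Decomposition 3: common = {FG}, closure = {BFG} → lossy.

Decomposition 2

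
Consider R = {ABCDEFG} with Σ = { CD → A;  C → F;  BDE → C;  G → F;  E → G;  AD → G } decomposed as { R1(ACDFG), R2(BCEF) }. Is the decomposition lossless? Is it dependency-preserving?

Lossless test: (CF)⁺ = {CF}, which is a superkey of neither fragment — lossy.
Dependency preservation: the restricted closure of {BDE} across the fragments never reaches {C}, so BDE → C cannot be enforced without a join — not preserved.

lossy and not dependency-preserving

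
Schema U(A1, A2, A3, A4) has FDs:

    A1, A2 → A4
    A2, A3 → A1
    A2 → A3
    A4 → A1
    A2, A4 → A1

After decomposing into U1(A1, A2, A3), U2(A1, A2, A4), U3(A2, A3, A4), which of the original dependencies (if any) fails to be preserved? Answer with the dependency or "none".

none

A1, A2 → A4 lies within U2.
A2, A3 → A1 lies within U1.
A2 → A3 lies within U1.
A4 → A1 lies within U2.
A2, A4 → A1 lies within U2.
Every dependency is enforceable on the fragments, so the decomposition is dependency-preserving.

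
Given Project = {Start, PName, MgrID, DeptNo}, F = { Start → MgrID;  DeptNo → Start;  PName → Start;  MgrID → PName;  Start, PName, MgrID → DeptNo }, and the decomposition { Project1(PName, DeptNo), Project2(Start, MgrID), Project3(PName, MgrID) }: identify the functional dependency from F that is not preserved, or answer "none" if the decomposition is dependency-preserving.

Start → MgrID lies within Project2.
DeptNo → Start: restricted closure across fragments reaches Start.
PName → Start: restricted closure across fragments reaches Start.
MgrID → PName lies within Project3.
Start, PName, MgrID → DeptNo: restricted closure across fragments reaches DeptNo.
Every dependency is enforceable on the fragments, so the decomposition is dependency-preserving.

none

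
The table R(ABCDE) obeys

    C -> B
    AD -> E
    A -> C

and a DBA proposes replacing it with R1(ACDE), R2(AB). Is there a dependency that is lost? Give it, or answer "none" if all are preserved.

C -> B

Check C → B: no single fragment contains all of {BC}, and the restricted closure of {C} across the fragments never reaches {B}.
AD → E is preserved.
A → C is preserved.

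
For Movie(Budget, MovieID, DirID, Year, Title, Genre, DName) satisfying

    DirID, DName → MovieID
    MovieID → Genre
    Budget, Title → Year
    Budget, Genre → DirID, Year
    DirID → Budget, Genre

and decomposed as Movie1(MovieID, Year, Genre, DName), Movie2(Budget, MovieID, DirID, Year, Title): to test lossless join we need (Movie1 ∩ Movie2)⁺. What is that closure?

Movie1 ∩ Movie2 = {MovieID, Year}.
MovieID → Genre applies, adding Genre
Closure: {MovieID, Year, Genre}.

MovieID, Year, Genre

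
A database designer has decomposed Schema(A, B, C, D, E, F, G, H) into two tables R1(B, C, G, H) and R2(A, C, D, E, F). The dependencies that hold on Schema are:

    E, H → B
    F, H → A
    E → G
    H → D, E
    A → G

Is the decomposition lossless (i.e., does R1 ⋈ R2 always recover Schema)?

Common attributes: R1 ∩ R2 = {C}.
No dependency enlarges {C}, so (C)⁺ = {C}.
The closure contains neither all of R1 = {B, C, G, H} nor all of R2 = {A, C, D, E, F}, so the common attributes are not a superkey of either fragment. The join is lossy.

No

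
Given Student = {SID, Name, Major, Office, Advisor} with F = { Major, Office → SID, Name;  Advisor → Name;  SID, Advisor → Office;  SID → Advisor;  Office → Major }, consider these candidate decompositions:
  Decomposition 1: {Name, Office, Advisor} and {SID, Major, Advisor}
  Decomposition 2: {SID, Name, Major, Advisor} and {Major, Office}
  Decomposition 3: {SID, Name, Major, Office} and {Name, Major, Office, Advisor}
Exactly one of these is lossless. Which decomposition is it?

Decomposition 1: common = {Advisor}, closure = {Name, Advisor} → lossy.
Decomposition 2: common = {Major}, closure = {Major} → lossy.
Decomposition 3: common = {Name, Major, Office}, closure = {SID, Name, Major, Office, Advisor} → lossless.

Decomposition 3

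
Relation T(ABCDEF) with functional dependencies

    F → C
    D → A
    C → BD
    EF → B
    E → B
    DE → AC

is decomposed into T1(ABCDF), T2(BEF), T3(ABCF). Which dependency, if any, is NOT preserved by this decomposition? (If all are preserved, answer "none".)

Check DE → AC: no single fragment contains all of {ACDE}, and the restricted closure of {DE} across the fragments never reaches {AC}.
F → C is preserved.
D → A is preserved.
C → BD is preserved.
EF → B is preserved.
E → B is preserved.

DE → AC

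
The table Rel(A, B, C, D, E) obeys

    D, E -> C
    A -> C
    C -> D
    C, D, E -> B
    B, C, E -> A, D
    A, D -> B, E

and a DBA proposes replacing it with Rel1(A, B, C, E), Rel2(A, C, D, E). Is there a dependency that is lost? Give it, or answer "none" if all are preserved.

D, E → C lies within Rel2.
A → C lies within Rel1.
C → D lies within Rel2.
C, D, E → B: restricted closure across fragments reaches B.
B, C, E → A, D: restricted closure across fragments reaches A, D.
A, D → B, E: restricted closure across fragments reaches B, E.
Every dependency is enforceable on the fragments, so the decomposition is dependency-preserving.

none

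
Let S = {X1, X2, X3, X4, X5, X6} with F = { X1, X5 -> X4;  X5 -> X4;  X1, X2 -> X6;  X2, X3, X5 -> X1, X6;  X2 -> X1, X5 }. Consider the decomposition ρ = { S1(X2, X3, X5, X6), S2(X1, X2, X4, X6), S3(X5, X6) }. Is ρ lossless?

Yes

Chase test. Columns are X1, X2, X3, X4, X5, X6; row i has aⱼ where attribute j ∈ Si, else bᵢⱼ.
Initial tableau (one row per fragment):
  row 1: b11 a2 a3 b14 a5 a6
  row 2: a1 a2 b23 a4 b25 a6
  row 3: b31 b32 b33 b34 a5 a6
Rows 1 and 3 agree on X5; apply X5→X4 and equate their X4 entries.
Rows 1 and 2 agree on X2; apply X2→X1, X5 and equate their X1, X5 entries.
Rows 1 and 2 agree on X1, X5; apply X1, X5→X4 and equate their X4 entries.
Row 1 is now all distinguished symbols — the join is lossless.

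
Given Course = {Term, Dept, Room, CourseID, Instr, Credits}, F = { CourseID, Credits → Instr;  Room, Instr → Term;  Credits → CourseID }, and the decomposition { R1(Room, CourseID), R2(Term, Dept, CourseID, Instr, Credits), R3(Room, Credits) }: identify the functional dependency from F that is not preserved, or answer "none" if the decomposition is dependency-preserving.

Check Room, Instr → Term: no single fragment contains all of {Term, Room, Instr}, and the restricted closure of {Room, Instr} across the fragments never reaches {Term}.
CourseID, Credits → Instr is preserved.
Credits → CourseID is preserved.

Room, Instr → Term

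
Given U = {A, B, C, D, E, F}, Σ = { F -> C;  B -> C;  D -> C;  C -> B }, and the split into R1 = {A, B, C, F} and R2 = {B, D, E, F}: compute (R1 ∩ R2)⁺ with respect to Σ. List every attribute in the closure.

R1 ∩ R2 = {B, F}.
F → C applies, adding C
Closure: {B, C, F}.

B, C, F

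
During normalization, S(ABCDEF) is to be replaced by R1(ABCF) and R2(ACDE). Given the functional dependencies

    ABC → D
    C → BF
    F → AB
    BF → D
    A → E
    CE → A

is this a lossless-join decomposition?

Yes

Common attributes: R1 ∩ R2 = {AC}.
Closure of {AC}: C → BF applies, adding BF; BF → D applies, adding D; A → E applies, adding E. So (AC)⁺ = {ABCDEF}.
This closure contains every attribute of R1, so R1 ∩ R2 → R1. The join is lossless.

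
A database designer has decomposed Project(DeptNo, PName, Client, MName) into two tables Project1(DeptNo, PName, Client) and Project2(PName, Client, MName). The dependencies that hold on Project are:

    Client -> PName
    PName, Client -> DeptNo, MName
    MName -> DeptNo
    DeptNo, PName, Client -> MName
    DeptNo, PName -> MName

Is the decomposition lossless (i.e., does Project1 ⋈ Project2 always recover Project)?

Yes

Common attributes: Project1 ∩ Project2 = {PName, Client}.
Closure of {PName, Client}: PName, Client → DeptNo, MName applies, adding DeptNo, MName. So (PName, Client)⁺ = {DeptNo, PName, Client, MName}.
This closure contains every attribute of Project1, so Project1 ∩ Project2 → Project1. The join is lossless.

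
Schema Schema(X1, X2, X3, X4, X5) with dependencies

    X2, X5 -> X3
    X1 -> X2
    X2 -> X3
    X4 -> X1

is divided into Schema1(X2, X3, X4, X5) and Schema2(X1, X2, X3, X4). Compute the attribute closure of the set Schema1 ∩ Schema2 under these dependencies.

Schema1 ∩ Schema2 = {X2, X3, X4}.
X4 → X1 applies, adding X1
Closure: {X1, X2, X3, X4}.

X1, X2, X3, X4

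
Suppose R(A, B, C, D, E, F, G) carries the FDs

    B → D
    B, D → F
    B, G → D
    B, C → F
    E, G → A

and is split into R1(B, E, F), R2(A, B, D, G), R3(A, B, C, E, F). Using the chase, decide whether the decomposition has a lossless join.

No

Chase test. Columns are A, B, C, D, E, F, G; row i has aⱼ where attribute j ∈ Ri, else bᵢⱼ.
Initial tableau (one row per fragment):
  row 1: b11 a2 b13 b14 a5 a6 b17
  row 2: a1 a2 b23 a4 b25 b26 a7
  row 3: a1 a2 a3 b34 a5 a6 b37
Rows 1 and 2 agree on B; apply B→D and equate their D entries.
Rows 1 and 3 agree on B; apply B→D and equate their D entries.
Rows 1 and 2 agree on B, D; apply B, D→F and equate their F entries.
No row becomes fully distinguished — the join is lossy.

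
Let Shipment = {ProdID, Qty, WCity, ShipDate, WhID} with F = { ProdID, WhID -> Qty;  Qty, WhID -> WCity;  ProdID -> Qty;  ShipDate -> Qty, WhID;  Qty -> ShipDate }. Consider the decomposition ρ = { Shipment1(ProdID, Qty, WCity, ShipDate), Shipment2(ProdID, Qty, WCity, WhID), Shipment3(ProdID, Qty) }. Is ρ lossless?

Chase test. Columns are ProdID, Qty, WCity, ShipDate, WhID; row i has aⱼ where attribute j ∈ Shipmenti, else bᵢⱼ.
Initial tableau (one row per fragment):
  row 1: a1 a2 a3 a4 b15
  row 2: a1 a2 a3 b24 a5
  row 3: a1 a2 b33 b34 b35
Rows 1 and 2 agree on Qty; apply Qty→ShipDate and equate their ShipDate entries.
Rows 1 and 3 agree on Qty; apply Qty→ShipDate and equate their ShipDate entries.
Rows 1 and 2 agree on ShipDate; apply ShipDate→Qty, WhID and equate their Qty, WhID entries.
Rows 1 and 3 agree on ShipDate; apply ShipDate→Qty, WhID and equate their Qty, WhID entries.
Rows 1 and 3 agree on Qty, WhID; apply Qty, WhID→WCity and equate their WCity entries.
Row 1 is now all distinguished symbols — the join is lossless.

Yes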